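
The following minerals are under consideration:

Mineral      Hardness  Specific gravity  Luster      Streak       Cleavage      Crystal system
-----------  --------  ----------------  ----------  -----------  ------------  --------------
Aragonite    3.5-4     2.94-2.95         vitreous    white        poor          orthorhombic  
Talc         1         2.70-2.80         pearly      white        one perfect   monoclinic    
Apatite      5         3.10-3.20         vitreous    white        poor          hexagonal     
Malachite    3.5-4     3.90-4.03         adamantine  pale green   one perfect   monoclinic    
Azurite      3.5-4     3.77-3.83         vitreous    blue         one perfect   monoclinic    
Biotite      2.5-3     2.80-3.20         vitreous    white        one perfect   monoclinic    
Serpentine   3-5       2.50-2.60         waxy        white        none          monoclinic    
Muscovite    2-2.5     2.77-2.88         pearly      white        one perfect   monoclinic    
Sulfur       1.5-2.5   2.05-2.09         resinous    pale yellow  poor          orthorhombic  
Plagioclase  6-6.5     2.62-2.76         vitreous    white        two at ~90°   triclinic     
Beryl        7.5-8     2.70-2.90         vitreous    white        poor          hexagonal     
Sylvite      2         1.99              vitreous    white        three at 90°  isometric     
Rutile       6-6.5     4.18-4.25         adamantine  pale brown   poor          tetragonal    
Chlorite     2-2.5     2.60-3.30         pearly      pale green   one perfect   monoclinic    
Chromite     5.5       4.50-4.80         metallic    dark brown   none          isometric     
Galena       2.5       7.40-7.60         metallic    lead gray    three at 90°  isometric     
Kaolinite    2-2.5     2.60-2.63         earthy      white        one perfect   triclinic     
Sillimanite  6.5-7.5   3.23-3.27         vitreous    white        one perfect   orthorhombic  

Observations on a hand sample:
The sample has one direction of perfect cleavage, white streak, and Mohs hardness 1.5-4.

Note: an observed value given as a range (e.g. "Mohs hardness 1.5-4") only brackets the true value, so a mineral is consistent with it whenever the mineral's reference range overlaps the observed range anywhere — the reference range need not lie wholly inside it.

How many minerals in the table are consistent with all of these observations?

3

One direction of perfect cleavage: Talc, Malachite, Azurite, Biotite, Muscovite, Chlorite, Kaolinite, Sillimanite remain.
White streak is inconsistent with Malachite, Azurite, Chlorite.
Mohs hardness 1.5-4 rules out Talc, Sillimanite.
Consistent with every observation: Biotite, Kaolinite, Muscovite.
That is 3 minerals.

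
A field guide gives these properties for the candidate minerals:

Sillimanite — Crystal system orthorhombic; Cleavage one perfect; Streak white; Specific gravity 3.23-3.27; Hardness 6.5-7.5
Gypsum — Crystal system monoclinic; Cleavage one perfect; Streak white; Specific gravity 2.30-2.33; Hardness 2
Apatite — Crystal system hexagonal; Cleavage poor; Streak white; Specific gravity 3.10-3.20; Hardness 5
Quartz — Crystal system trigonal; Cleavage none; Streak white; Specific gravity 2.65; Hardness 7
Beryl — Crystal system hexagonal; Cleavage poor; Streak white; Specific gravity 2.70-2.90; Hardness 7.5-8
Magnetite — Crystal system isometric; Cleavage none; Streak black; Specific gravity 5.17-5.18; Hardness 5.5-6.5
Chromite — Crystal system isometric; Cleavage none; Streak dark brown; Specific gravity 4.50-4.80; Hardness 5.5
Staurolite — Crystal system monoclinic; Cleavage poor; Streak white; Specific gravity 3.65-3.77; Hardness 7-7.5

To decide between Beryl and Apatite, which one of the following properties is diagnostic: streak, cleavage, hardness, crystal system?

hardness

Streak: both white — no difference.
Cleavage: both poor — no difference.
Hardness: Beryl 7.5-8, Apatite 5 — distinct.
Crystal system: both hexagonal — no difference.
Of the listed properties, hardness is the one that separates them.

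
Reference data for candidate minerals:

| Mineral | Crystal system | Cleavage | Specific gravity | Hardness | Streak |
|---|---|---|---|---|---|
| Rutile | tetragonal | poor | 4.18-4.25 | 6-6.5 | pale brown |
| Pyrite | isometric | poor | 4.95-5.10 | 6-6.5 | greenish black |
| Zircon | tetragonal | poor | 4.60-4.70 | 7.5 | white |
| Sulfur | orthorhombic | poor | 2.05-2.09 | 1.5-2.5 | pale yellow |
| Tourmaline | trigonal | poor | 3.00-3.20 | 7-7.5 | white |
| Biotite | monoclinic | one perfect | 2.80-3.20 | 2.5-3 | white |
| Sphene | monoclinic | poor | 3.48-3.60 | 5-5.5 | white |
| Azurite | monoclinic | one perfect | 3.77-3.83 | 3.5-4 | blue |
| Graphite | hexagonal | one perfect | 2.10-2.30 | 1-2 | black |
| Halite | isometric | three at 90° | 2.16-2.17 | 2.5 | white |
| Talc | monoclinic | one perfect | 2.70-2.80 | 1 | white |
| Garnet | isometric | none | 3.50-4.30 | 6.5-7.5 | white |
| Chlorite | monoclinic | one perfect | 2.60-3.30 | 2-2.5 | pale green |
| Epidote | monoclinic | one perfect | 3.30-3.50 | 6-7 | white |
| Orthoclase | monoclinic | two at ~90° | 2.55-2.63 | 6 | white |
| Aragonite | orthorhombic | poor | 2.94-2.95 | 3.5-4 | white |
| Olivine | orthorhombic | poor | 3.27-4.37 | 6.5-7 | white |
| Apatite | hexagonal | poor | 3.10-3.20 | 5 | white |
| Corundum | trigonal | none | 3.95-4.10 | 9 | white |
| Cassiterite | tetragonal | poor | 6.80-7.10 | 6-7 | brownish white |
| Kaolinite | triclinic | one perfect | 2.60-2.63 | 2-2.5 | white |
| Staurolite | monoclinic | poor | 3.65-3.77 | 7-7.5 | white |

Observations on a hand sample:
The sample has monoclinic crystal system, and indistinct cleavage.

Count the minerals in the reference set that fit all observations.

Monoclinic crystal system — Biotite, Sphene, Azurite, Talc, Chlorite, Epidote, Orthoclase, Staurolite remain.
Indistinct cleavage — leaves Sphene, Staurolite.
The minerals that satisfy all observations are Sphene, Staurolite.
That is 2 minerals.

2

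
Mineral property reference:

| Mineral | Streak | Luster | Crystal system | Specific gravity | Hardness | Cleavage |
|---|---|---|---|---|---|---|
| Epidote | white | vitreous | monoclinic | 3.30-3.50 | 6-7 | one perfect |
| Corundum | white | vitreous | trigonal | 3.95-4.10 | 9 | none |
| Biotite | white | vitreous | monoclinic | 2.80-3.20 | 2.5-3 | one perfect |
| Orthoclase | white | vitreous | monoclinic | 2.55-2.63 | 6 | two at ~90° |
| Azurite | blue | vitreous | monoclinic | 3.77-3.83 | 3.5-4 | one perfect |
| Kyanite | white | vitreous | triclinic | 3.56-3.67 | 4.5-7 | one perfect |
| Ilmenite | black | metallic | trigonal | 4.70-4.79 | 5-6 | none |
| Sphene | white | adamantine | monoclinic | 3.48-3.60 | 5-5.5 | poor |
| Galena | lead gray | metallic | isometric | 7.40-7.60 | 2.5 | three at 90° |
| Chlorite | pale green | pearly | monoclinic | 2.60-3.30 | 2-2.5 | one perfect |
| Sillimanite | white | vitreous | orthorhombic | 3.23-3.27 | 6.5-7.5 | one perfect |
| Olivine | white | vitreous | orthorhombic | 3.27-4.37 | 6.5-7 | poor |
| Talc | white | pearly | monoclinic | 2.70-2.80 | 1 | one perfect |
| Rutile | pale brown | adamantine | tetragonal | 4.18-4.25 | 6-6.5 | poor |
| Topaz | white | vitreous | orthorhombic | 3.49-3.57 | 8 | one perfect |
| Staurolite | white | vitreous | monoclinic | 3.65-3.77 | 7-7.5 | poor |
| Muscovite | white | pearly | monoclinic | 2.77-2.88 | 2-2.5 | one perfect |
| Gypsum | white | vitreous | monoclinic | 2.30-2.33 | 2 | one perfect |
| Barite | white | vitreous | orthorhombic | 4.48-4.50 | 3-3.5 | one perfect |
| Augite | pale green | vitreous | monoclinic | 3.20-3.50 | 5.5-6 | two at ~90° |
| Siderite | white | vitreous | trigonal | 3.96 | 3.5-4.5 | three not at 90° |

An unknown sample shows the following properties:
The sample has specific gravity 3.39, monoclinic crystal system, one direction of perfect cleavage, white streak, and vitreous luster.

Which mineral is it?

Epidote

Specific gravity 3.39: narrows the field to Epidote, Olivine, Augite.
Monoclinic crystal system rules out Olivine.
One direction of perfect cleavage eliminates Augite.
White streak: consistent with all remaining minerals.
Vitreous luster: no further eliminations.
The only mineral consistent with every observation is Epidote.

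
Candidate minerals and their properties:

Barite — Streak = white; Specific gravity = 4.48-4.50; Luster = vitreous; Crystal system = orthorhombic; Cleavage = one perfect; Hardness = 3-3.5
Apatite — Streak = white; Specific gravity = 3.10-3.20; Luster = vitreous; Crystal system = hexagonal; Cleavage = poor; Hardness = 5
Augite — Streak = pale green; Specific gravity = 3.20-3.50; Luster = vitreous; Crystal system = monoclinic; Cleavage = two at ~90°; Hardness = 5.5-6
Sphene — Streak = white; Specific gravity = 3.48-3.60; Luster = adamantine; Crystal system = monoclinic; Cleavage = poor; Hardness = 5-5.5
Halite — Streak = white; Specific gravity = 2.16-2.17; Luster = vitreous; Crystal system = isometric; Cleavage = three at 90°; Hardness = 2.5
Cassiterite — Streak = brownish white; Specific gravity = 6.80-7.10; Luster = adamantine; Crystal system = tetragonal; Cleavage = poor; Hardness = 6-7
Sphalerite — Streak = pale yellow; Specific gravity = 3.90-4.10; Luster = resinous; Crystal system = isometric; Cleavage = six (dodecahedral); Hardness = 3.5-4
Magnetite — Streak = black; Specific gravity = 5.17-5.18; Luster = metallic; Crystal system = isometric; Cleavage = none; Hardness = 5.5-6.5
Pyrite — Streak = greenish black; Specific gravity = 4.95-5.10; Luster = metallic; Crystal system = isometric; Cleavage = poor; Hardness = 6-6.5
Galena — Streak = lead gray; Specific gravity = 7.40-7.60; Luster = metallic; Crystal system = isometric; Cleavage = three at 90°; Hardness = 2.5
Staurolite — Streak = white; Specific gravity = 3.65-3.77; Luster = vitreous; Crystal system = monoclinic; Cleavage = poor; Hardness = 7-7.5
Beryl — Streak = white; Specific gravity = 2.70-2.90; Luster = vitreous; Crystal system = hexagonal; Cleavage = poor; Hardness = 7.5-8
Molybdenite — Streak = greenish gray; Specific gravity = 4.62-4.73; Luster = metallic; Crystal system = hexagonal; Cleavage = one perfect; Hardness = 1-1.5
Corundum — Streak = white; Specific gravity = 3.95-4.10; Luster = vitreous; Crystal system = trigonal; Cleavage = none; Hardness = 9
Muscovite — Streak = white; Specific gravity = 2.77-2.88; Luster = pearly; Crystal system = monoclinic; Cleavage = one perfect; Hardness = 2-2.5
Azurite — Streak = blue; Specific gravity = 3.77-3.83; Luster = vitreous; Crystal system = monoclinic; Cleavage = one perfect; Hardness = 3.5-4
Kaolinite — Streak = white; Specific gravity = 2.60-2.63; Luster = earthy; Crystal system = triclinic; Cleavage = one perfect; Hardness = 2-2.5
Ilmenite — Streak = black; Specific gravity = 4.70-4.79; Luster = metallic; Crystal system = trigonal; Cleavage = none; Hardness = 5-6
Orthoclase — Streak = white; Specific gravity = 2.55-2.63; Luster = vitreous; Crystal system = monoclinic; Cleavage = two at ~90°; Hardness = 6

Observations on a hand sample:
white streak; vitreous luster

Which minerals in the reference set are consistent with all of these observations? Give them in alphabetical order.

Apatite, Barite, Beryl, Corundum, Halite, Orthoclase, Staurolite

White streak: Barite, Apatite, Sphene, Halite, Staurolite, Beryl, Corundum, Muscovite, Kaolinite, Orthoclase remain.
Vitreous luster is inconsistent with Sphene, Muscovite, Kaolinite.
Remaining candidates: Apatite, Barite, Beryl, Corundum, Halite, Orthoclase, Staurolite.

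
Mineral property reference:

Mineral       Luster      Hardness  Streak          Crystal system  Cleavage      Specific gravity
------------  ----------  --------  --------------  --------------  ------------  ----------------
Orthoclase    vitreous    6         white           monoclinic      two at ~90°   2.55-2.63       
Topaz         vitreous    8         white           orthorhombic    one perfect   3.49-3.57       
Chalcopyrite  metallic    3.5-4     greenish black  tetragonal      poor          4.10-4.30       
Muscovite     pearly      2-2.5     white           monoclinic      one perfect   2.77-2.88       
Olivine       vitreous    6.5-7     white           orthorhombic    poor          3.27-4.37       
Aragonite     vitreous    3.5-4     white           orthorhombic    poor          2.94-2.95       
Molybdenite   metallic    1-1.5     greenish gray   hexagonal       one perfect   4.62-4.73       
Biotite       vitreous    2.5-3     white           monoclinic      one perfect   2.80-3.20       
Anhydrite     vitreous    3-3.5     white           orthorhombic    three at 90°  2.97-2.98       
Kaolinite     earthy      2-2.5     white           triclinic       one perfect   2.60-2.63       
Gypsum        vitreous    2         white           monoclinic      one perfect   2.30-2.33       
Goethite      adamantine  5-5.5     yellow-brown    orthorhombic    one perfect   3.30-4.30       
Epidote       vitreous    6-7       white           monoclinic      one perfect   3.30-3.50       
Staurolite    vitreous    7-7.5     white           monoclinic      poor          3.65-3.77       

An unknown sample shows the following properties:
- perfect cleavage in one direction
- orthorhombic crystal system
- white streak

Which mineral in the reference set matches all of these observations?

Topaz

Perfect cleavage in one direction rules out Orthoclase, Chalcopyrite, Olivine, Aragonite, Anhydrite, Staurolite.
Orthorhombic crystal system — only Topaz, Goethite remain.
White streak rules out Goethite.
The only mineral consistent with every observation is Topaz.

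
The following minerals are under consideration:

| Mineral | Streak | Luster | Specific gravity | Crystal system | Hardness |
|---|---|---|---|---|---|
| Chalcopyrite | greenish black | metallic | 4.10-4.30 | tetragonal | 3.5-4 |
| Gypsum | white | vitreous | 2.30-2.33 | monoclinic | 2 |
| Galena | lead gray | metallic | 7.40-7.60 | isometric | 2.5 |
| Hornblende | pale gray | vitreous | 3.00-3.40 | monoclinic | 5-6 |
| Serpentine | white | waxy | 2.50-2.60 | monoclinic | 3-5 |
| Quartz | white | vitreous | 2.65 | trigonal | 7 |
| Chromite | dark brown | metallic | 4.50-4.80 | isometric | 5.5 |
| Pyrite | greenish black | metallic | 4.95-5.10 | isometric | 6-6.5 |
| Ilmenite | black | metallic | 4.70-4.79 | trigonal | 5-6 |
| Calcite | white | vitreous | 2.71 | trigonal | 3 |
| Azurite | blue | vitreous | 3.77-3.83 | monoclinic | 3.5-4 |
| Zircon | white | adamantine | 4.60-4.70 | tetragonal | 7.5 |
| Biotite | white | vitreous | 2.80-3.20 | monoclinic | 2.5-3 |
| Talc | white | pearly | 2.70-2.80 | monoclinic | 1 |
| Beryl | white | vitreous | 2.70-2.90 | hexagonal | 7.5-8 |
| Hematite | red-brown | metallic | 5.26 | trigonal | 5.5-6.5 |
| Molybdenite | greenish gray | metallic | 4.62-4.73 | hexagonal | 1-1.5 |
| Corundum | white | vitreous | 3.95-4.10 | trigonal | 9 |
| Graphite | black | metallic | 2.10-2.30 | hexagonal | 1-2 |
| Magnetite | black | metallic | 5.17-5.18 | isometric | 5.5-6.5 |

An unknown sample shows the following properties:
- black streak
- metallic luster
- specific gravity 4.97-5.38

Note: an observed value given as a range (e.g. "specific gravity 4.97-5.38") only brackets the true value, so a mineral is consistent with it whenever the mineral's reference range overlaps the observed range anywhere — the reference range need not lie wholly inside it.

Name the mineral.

Magnetite

Black streak: leaves Ilmenite, Graphite, Magnetite.
Metallic luster: every remaining candidate is consistent.
Specific gravity 4.97-5.38: narrows the field to Magnetite.
The only mineral consistent with every observation is Magnetite.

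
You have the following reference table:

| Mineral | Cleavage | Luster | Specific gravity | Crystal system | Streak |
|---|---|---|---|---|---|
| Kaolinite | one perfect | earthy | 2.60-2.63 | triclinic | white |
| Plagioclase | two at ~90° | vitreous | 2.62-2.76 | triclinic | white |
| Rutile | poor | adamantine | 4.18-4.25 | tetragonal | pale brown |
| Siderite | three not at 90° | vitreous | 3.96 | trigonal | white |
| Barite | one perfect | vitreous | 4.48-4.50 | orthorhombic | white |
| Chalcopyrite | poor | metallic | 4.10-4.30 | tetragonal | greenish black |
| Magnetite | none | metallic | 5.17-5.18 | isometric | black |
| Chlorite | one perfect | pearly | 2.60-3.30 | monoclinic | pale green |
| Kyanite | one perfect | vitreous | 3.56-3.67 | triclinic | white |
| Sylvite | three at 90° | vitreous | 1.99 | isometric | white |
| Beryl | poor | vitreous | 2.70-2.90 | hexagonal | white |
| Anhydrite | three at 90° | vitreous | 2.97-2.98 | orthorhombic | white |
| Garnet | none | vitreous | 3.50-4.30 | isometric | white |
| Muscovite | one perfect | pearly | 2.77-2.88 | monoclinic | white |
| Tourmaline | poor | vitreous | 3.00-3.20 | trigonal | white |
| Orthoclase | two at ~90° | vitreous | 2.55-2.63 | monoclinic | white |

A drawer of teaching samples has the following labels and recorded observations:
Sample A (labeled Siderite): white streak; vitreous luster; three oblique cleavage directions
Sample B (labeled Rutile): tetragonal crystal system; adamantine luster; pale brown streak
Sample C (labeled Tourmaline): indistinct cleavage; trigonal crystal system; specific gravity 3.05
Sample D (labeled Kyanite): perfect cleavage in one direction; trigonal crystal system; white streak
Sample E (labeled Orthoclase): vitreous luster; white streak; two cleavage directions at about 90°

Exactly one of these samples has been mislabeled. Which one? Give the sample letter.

D

Sample A: every observation is compatible with the reference values for Siderite.
Sample B: every observation is compatible with the reference values for Rutile.
Sample C: every observation is compatible with the reference values for Tourmaline.
Sample D: trigonal crystal system is outside the reference for Kyanite (triclinic system) — mislabeled.
Sample E: every observation is compatible with the reference values for Orthoclase.
The mislabeled specimen is D.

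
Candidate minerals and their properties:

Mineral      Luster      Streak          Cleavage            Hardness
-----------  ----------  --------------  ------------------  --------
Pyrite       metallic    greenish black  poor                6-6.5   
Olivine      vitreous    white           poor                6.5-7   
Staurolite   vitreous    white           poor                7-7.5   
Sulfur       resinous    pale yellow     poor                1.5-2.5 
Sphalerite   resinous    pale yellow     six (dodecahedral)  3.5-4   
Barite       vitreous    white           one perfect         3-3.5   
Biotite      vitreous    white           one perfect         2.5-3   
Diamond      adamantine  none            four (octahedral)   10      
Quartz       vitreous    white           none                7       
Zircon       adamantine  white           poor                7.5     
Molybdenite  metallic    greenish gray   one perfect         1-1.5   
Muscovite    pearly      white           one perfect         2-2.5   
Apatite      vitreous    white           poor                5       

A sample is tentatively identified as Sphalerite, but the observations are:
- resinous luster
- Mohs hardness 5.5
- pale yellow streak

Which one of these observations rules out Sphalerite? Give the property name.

Resinous luster: Sphalerite has resinous luster — consistent.
Mohs hardness 5.5: Sphalerite has hardness 3.5-4 — outside the reference range.
Pale yellow streak: Sphalerite has pale yellow streak — consistent.
Only the hardness is inconsistent.

hardness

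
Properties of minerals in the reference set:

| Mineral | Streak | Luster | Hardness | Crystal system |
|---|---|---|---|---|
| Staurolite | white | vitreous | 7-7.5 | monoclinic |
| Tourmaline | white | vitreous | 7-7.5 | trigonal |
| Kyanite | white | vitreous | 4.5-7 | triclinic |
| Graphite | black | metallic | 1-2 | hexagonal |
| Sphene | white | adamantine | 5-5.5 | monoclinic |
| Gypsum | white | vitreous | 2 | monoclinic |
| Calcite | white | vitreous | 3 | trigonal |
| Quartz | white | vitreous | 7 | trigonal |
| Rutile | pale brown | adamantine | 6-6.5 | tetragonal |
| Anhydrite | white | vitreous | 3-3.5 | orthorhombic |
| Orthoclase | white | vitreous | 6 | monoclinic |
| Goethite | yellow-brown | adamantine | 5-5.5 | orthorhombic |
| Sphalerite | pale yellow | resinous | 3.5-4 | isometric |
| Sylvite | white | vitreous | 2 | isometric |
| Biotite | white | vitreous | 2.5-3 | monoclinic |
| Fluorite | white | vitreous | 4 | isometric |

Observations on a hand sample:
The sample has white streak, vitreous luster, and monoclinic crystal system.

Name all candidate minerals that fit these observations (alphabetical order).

White streak rules out Graphite, Rutile, Goethite, Sphalerite.
Vitreous luster is inconsistent with Sphene.
Monoclinic crystal system — leaves Staurolite, Gypsum, Orthoclase, Biotite.
Consistent with every observation: Biotite, Gypsum, Orthoclase, Staurolite.

Biotite, Gypsum, Orthoclase, Staurolite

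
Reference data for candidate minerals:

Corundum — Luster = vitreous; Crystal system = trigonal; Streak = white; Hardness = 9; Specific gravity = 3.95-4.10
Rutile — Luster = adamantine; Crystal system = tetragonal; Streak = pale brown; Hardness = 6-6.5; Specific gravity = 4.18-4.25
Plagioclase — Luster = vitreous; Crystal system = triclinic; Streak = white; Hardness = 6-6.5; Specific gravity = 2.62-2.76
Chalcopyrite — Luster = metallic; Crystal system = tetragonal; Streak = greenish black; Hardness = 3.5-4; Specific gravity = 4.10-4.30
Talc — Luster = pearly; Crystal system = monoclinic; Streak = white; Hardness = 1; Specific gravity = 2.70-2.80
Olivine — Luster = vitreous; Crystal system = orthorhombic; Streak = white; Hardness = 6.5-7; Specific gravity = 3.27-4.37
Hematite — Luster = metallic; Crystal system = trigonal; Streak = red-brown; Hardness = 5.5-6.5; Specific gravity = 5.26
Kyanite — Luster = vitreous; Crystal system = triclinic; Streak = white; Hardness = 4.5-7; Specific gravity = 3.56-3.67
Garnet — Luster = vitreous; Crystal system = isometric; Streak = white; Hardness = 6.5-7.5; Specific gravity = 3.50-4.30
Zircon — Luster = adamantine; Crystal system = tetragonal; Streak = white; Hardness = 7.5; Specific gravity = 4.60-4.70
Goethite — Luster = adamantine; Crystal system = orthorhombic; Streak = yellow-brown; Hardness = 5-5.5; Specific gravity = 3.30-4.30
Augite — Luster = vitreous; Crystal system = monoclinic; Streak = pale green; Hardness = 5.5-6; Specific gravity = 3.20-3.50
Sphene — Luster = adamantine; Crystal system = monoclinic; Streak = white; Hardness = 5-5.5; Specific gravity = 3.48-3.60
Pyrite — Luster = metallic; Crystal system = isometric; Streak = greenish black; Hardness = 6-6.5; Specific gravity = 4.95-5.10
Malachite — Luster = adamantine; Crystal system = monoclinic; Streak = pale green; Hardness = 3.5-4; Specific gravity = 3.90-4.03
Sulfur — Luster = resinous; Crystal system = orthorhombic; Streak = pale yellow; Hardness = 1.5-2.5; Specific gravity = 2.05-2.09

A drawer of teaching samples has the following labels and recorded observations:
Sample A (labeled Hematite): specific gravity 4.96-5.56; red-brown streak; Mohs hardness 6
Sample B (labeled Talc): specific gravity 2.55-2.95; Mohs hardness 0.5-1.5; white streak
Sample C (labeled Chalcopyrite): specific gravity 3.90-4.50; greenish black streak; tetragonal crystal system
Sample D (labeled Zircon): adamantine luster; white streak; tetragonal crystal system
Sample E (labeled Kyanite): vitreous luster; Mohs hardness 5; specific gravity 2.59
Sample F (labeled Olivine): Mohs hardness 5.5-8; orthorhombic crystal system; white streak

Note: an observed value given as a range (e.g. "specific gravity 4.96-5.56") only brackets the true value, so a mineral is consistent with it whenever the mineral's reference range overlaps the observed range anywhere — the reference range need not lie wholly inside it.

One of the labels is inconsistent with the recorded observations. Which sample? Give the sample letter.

Sample A: all recorded properties match Hematite.
Sample B: all recorded properties match Talc.
Sample C: all recorded properties match Chalcopyrite.
Sample D: all recorded properties match Zircon.
Sample E: specific gravity 2.59 is outside the reference for Kyanite (SG 3.56-3.67) — mislabeled.
Sample F: all recorded properties match Olivine.
The mislabeled specimen is E.

E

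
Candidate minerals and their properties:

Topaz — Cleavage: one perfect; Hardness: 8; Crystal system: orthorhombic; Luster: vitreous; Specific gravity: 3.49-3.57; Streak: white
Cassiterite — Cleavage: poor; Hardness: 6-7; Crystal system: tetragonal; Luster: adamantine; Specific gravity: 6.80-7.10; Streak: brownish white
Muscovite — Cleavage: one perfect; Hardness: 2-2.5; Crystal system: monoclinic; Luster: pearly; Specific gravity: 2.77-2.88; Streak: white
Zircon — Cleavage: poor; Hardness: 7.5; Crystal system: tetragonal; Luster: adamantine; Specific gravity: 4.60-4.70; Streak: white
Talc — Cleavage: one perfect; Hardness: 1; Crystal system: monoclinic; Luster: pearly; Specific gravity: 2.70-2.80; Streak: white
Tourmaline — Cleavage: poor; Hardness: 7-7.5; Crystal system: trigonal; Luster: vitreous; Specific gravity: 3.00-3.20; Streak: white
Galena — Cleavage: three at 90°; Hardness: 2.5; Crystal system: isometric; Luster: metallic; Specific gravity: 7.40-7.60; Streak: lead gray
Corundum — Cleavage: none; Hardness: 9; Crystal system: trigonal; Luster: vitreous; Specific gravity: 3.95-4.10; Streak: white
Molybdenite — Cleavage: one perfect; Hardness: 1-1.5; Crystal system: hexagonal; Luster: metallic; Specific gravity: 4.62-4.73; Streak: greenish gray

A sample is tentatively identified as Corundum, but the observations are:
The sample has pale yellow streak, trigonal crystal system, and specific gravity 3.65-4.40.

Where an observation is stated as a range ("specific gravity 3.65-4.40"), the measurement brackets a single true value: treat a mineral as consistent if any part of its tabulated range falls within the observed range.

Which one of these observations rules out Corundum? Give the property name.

Pale yellow streak: Corundum has white streak — does not match.
Trigonal crystal system: Corundum has trigonal system — within range.
Specific gravity 3.65-4.40: Corundum has SG 3.95-4.10 — within range.
Only the streak is inconsistent.

streak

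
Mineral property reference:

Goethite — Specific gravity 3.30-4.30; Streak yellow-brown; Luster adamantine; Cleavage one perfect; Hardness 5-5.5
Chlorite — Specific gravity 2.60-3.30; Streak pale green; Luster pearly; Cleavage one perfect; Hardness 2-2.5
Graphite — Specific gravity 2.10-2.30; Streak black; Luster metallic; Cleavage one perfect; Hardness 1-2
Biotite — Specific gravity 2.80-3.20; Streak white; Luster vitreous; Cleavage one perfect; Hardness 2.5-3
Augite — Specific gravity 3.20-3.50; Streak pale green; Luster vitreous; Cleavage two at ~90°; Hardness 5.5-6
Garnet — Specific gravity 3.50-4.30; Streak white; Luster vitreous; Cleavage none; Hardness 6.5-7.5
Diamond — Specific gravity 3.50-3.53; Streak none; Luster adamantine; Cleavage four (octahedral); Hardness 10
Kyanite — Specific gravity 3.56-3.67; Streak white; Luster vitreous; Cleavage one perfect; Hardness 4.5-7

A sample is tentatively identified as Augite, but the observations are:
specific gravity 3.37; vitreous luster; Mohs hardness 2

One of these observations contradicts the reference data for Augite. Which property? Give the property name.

hardness

Specific gravity 3.37: Augite has SG 3.20-3.50 — agrees.
Vitreous luster: Augite has vitreous luster — agrees.
Mohs hardness 2: Augite has hardness 5.5-6 — does not match.
Only the hardness is inconsistent.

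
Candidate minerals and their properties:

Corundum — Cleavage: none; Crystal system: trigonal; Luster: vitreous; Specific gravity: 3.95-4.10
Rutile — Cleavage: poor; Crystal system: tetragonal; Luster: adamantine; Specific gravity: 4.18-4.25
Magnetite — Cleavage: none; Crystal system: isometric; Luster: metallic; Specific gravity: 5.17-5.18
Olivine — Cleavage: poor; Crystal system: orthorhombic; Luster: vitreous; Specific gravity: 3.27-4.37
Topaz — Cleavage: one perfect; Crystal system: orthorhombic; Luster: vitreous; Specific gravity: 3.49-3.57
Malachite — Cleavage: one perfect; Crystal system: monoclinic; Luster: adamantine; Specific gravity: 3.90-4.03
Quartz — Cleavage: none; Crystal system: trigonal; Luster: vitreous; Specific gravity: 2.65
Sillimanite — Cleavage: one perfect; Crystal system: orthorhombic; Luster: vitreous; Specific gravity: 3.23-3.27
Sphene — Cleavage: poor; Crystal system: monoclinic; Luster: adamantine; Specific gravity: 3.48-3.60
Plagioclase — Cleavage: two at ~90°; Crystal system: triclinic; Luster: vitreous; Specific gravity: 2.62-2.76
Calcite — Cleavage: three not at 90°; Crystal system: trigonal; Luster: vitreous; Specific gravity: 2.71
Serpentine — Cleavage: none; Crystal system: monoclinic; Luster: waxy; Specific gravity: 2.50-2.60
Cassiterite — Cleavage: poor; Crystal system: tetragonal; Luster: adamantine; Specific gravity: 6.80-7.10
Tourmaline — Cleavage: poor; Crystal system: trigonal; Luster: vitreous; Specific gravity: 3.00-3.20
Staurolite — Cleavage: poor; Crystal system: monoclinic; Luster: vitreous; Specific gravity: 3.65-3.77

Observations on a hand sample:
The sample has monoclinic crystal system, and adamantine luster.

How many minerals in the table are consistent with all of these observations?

2

Monoclinic crystal system — Malachite, Sphene, Serpentine, Staurolite remain.
Adamantine luster eliminates Serpentine, Staurolite.
Remaining candidates: Malachite, Sphene.
That is 2 minerals.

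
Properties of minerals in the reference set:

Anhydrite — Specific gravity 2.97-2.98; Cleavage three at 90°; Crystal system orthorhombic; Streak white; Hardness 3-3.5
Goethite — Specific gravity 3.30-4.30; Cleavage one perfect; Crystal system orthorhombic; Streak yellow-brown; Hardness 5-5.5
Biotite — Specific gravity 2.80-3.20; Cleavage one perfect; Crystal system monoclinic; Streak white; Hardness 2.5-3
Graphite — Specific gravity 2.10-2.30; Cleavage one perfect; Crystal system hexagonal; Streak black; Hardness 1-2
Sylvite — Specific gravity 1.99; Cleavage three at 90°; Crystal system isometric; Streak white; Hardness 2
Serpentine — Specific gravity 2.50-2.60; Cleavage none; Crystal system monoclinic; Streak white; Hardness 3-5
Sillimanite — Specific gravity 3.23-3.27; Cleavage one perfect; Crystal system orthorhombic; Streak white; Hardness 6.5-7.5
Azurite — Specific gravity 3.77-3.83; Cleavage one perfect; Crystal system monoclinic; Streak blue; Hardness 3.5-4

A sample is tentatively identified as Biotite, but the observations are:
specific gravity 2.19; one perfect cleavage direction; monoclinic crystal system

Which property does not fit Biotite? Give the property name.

Specific gravity 2.19: Biotite has SG 2.80-3.20 — does not match.
One perfect cleavage direction: Biotite has cleavage one perfect — agrees.
Monoclinic crystal system: Biotite has monoclinic system — agrees.
The specific gravity is the one property that does not fit.

specific gravity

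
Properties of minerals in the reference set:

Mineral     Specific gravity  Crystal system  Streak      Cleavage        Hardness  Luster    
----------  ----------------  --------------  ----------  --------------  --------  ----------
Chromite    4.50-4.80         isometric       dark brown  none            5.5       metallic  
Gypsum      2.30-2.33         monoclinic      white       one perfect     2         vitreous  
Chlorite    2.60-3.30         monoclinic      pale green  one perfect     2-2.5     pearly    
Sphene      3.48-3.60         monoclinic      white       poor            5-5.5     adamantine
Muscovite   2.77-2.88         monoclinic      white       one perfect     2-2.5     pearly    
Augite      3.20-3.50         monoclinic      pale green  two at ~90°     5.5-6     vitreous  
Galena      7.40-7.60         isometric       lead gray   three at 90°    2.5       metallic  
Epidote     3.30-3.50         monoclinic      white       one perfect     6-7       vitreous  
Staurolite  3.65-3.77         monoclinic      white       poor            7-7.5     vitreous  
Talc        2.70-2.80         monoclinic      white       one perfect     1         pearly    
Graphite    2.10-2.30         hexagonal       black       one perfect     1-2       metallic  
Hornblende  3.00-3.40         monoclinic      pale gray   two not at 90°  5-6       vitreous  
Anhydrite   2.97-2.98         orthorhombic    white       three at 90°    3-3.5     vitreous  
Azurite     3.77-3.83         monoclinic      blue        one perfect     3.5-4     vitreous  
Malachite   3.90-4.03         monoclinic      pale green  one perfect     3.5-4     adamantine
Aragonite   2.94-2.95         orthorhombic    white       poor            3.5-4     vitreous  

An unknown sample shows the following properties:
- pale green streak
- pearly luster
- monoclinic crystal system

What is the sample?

Chlorite

Pale green streak: narrows the field to Chlorite, Augite, Malachite.
Pearly luster: leaves Chlorite.
Monoclinic crystal system: all remaining candidates fit.
Only Chlorite satisfies all observations.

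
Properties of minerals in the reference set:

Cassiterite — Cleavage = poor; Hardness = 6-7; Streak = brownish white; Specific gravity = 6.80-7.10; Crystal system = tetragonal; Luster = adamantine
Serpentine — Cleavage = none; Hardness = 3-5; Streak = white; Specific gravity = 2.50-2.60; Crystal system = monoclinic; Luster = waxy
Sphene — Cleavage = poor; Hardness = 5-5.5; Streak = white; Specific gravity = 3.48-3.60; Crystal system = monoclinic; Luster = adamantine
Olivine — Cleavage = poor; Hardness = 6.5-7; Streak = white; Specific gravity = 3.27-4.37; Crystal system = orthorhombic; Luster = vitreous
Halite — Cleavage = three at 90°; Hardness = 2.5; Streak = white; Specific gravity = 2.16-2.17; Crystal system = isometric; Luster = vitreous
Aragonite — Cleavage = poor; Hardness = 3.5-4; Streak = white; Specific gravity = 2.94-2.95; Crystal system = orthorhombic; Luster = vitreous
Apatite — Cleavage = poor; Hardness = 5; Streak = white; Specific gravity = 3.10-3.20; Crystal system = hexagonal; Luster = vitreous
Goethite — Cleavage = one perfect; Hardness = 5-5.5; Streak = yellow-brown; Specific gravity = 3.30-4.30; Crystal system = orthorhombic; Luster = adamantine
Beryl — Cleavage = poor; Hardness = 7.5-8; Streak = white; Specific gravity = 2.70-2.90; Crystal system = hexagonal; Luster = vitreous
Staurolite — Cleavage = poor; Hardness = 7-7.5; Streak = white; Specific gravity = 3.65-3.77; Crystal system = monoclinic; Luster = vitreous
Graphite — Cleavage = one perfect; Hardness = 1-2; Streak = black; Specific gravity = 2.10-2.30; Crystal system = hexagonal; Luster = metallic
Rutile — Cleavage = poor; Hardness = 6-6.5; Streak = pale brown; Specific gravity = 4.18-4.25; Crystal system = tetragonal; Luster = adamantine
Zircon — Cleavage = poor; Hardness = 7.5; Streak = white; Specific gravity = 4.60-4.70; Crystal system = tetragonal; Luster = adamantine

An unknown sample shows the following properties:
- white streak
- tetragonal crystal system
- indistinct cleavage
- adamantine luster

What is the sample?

White streak eliminates Cassiterite, Goethite, Graphite, Rutile.
Tetragonal crystal system — only Zircon remains.
Indistinct cleavage — no further eliminations.
Adamantine luster — every remaining candidate is consistent.
Zircon is the sole remaining match.

Zircon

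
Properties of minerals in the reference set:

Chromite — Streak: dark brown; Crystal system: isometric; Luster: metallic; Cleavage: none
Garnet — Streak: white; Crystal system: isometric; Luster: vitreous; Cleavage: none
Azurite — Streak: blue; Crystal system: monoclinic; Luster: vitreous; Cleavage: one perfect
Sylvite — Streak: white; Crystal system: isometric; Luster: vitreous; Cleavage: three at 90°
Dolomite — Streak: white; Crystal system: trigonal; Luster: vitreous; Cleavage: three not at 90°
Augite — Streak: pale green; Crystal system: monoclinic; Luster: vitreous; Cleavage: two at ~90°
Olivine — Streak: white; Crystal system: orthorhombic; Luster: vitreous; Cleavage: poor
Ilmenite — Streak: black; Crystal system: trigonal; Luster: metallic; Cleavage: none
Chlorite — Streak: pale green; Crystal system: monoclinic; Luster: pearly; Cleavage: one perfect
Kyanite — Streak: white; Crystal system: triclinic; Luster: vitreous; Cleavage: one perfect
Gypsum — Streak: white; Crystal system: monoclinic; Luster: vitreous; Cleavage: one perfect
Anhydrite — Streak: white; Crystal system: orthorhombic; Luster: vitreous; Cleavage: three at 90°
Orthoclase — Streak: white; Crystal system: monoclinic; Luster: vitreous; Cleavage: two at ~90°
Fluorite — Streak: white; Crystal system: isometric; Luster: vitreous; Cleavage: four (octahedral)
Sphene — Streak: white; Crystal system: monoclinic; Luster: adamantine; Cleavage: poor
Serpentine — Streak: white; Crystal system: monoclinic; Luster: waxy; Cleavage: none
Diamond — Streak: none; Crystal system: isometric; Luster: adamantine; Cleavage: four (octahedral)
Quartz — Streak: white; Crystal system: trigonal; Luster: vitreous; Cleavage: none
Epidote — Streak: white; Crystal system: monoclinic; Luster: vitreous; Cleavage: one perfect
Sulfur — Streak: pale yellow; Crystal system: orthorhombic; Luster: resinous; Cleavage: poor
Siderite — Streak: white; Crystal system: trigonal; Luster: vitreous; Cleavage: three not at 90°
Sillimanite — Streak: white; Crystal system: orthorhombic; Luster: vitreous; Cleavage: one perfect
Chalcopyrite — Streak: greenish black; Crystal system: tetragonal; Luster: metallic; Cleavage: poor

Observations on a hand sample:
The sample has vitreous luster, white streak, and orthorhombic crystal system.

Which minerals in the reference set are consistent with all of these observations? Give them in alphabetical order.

Anhydrite, Olivine, Sillimanite

Vitreous luster — Garnet, Azurite, Sylvite, Dolomite, Augite, Olivine, Kyanite, Gypsum, Anhydrite, Orthoclase, Fluorite, Quartz, Epidote, Siderite, Sillimanite remain.
White streak eliminates Azurite, Augite.
Orthorhombic crystal system — narrows the field to Olivine, Anhydrite, Sillimanite.
Remaining candidates: Anhydrite, Olivine, Sillimanite.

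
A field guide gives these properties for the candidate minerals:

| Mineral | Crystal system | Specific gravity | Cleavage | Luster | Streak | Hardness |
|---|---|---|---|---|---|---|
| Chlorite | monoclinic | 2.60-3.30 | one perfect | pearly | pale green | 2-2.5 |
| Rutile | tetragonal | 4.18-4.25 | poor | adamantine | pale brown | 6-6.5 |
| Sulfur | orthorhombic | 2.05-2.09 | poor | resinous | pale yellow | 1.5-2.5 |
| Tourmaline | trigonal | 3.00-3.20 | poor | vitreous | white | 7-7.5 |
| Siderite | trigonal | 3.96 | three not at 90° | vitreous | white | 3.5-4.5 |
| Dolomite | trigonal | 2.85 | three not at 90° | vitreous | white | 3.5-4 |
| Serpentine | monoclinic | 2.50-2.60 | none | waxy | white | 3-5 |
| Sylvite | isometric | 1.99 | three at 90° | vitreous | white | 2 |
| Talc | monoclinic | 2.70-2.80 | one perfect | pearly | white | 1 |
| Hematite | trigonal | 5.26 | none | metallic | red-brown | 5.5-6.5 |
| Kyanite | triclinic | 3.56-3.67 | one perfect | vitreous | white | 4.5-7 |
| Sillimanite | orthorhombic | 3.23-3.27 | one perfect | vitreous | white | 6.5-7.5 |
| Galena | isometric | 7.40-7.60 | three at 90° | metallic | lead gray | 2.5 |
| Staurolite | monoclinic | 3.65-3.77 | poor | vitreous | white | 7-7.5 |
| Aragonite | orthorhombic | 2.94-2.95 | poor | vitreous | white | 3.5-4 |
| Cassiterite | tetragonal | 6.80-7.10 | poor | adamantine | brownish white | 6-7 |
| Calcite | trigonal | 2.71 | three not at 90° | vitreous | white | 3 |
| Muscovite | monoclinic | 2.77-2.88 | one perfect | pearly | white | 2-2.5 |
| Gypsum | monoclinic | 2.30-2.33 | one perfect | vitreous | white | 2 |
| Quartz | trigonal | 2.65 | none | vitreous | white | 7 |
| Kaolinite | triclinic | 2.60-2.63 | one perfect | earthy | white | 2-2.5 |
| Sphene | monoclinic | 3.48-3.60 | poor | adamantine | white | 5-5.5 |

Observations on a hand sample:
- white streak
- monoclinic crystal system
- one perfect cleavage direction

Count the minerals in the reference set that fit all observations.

White streak is inconsistent with Chlorite, Rutile, Sulfur, Hematite, Galena, Cassiterite.
Monoclinic crystal system: only Serpentine, Talc, Staurolite, Muscovite, Gypsum, Sphene remain.
One perfect cleavage direction is inconsistent with Serpentine, Staurolite, Sphene.
The minerals that satisfy all observations are Gypsum, Muscovite, Talc.
That is 3 minerals.

3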